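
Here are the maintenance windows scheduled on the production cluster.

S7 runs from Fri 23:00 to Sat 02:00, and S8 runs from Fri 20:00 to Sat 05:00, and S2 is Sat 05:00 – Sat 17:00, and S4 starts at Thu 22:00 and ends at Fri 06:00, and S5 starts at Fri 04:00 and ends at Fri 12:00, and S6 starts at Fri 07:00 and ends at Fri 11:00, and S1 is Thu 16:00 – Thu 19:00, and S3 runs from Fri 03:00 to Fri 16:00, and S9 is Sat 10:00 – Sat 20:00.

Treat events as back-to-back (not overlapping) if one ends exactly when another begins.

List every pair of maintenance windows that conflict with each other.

Check each pair: they overlap iff neither finishes before the other starts.
Sorted by start: S1, S4, S3, S5, S6, S8, S7, S2, S9.
S4 starts after S1 ends, so S1 has no further overlaps.
S3 starts before S4 ends → S4 and S3 overlap.
S5 starts before S4 ends → S4 and S5 overlap.
S6 starts after S4 ends, so S4 has no further overlaps.
S5 starts before S3 ends → S3 and S5 overlap.
S6 starts before S3 ends → S3 and S6 overlap.
S8 starts after S3 ends, so S3 has no further overlaps.
S6 starts before S5 ends → S5 and S6 overlap.
S8 starts after S5 ends, so S5 has no further overlaps.
S8 starts after S6 ends, so S6 has no further overlaps.
S7 starts before S8 ends → S8 and S7 overlap.
S2 starts exactly when S8 ends (back-to-back, no overlap), so S8 has no further overlaps.
S2 starts after S7 ends, so S7 has no further overlaps.
S9 starts before S2 ends → S2 and S9 overlap.

S2 & S9, S3 & S4, S3 & S5, S3 & S6, S4 & S5, S5 & S6, S7 & S8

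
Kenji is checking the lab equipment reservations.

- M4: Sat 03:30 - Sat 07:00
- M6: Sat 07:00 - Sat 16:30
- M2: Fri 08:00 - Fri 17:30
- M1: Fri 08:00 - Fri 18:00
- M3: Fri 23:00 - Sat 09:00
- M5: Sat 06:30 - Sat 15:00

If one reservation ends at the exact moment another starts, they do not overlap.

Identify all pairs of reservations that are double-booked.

M1 & M2, M3 & M4, M3 & M5, M3 & M6, M4 & M5, M5 & M6

Sorted by start: M1, M2, M3, M4, M5, M6.
M2 starts before M1 ends → M1 and M2 overlap.
M3 starts after M1 ends, so M1 has no further overlaps.
M3 starts after M2 ends, so M2 has no further overlaps.
M4 starts before M3 ends → M3 and M4 overlap.
M5 starts before M3 ends → M3 and M5 overlap.
M6 starts before M3 ends → M3 and M6 overlap.
M5 starts before M4 ends → M4 and M5 overlap.
M6 starts exactly when M4 ends (back-to-back, no overlap).
M6 starts before M5 ends → M5 and M6 overlap.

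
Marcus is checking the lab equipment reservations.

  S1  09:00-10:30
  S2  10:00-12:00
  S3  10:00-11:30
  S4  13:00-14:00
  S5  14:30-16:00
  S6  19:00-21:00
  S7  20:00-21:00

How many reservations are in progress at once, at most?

Walk through starts and ends in time order (an end at T is processed before a start at T):
09:00 start S1 → 1
10:00 start S2 → 2
10:00 start S3 → 3
10:30 end S1 → 2
11:30 end S3 → 1
12:00 end S2 → 0
13:00 start S4 → 1
14:00 end S4 → 0
14:30 start S5 → 1
16:00 end S5 → 0
19:00 start S6 → 1
20:00 start S7 → 2
21:00 end S6 → 1
21:00 end S7 → 0
Peak is 3, at 10:00 (S1, S2, S3).

3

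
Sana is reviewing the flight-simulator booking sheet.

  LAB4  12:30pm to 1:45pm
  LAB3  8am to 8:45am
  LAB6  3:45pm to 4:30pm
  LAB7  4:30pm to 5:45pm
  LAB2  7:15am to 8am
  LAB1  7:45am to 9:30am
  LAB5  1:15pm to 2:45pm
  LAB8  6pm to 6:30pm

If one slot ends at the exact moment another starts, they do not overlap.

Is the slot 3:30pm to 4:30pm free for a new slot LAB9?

No — it overlaps LAB6

LAB2: ends 8am at or before LAB9 starts 3:30pm → clear.
LAB1: ends 9:30am at or before LAB9 starts 3:30pm → clear.
LAB3: ends 8:45am at or before LAB9 starts 3:30pm → clear.
LAB4: ends 1:45pm at or before LAB9 starts 3:30pm → clear.
LAB5: ends 2:45pm at or before LAB9 starts 3:30pm → clear.
LAB6: starts 3:45pm before LAB9 ends 4:30pm, and ends 4:30pm after LAB9 starts 3:30pm → overlap.
LAB7: starts 4:30pm at or after LAB9 ends 4:30pm → clear.
LAB8: starts 6pm at or after LAB9 ends 4:30pm → clear.
LAB9 overlaps LAB6.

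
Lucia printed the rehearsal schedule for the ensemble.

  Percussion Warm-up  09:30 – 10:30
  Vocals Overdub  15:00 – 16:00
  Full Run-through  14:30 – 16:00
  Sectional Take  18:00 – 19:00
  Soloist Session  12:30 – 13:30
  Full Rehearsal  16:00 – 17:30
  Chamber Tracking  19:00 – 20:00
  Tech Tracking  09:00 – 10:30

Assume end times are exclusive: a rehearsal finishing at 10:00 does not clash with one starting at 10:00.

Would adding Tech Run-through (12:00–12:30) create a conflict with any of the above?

No — it doesn't clash with anything

Tech Tracking: ends 10:30 at or before Tech Run-through starts 12:00 → clear.
Percussion Warm-up: ends 10:30 at or before Tech Run-through starts 12:00 → clear.
Soloist Session: starts 12:30 at or after Tech Run-through ends 12:30 → clear.
Full Run-through: starts 14:30 at or after Tech Run-through ends 12:30 → clear.
Vocals Overdub: starts 15:00 at or after Tech Run-through ends 12:30 → clear.
Full Rehearsal: starts 16:00 at or after Tech Run-through ends 12:30 → clear.
Sectional Take: starts 18:00 at or after Tech Run-through ends 12:30 → clear.
Chamber Tracking: starts 19:00 at or after Tech Run-through ends 12:30 → clear.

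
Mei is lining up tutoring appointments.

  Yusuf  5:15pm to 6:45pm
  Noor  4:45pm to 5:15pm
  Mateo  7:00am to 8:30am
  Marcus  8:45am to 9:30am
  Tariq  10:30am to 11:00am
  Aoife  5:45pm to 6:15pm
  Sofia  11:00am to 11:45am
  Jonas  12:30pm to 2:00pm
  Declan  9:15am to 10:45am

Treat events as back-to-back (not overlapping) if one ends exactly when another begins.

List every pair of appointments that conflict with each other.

Check each pair: they overlap iff neither finishes before the other starts.
Sorted by start: Mateo, Marcus, Declan, Tariq, Sofia, Jonas, Noor, Yusuf, Aoife.
Marcus starts after Mateo ends; Mateo is clear from here.
Declan starts before Marcus ends → Marcus and Declan overlap.
Tariq starts after Marcus ends; Marcus is clear from here.
Tariq starts before Declan ends → Declan and Tariq overlap.
Sofia starts after Declan ends; Declan is clear from here.
Sofia starts exactly when Tariq ends (back-to-back, no overlap); Tariq is clear from here.
Jonas starts after Sofia ends; Sofia is clear from here.
Noor starts after Jonas ends; Jonas is clear from here.
Yusuf starts exactly when Noor ends (back-to-back, no overlap); Noor is clear from here.
Aoife starts before Yusuf ends → Yusuf and Aoife overlap.

Aoife & Yusuf, Declan & Marcus, Declan & Tariq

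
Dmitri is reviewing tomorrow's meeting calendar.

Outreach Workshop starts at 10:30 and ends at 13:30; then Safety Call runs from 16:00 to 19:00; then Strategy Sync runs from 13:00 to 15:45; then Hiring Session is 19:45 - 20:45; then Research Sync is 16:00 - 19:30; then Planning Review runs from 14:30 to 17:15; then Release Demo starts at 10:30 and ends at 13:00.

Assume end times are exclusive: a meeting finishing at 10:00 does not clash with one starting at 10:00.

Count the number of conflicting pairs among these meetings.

6

Two intervals overlap when each starts before the other ends.
Sorted by start: Release Demo, Outreach Workshop, Strategy Sync, Planning Review, Safety Call, Research Sync, Hiring Session.
Outreach Workshop starts before Release Demo ends → Release Demo and Outreach Workshop overlap.
Strategy Sync starts exactly when Release Demo ends (back-to-back, no overlap) — done with Release Demo.
Strategy Sync starts before Outreach Workshop ends → Outreach Workshop and Strategy Sync overlap.
Planning Review starts after Outreach Workshop ends — done with Outreach Workshop.
Planning Review starts before Strategy Sync ends → Strategy Sync and Planning Review overlap.
Safety Call starts after Strategy Sync ends — done with Strategy Sync.
Safety Call starts before Planning Review ends → Planning Review and Safety Call overlap.
Research Sync starts before Planning Review ends → Planning Review and Research Sync overlap.
Hiring Session starts after Planning Review ends.
Research Sync starts before Safety Call ends → Safety Call and Research Sync overlap.
Hiring Session starts after Safety Call ends.
Hiring Session starts after Research Sync ends.
Overlapping pairs: Outreach Workshop & Release Demo, Outreach Workshop & Strategy Sync, Planning Review & Research Sync, Planning Review & Safety Call, Planning Review & Strategy Sync, Research Sync & Safety Call — 6 in total.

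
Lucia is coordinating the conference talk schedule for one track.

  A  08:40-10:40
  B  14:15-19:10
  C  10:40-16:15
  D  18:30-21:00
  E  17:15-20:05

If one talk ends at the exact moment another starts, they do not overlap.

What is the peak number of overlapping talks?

3

Walk through starts and ends in time order (an end at T is processed before a start at T):
08:40 start A → 1
10:40 end A → 0
10:40 start C → 1
14:15 start B → 2
16:15 end C → 1
17:15 start E → 2
18:30 start D → 3
19:10 end B → 2
20:05 end E → 1
21:00 end D → 0
Peak is 3, at 18:30 (B, D, E).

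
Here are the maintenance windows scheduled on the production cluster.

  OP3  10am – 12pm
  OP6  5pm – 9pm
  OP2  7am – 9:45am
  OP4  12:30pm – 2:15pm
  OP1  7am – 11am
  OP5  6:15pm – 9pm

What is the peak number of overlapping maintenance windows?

Walk through starts and ends in time order (an end at T is processed before a start at T):
7am start OP1 → 1
7am start OP2 → 2
9:45am end OP2 → 1
10am start OP3 → 2
11am end OP1 → 1
12pm end OP3 → 0
12:30pm start OP4 → 1
2:15pm end OP4 → 0
5pm start OP6 → 1
6:15pm start OP5 → 2
9pm end OP5 → 1
9pm end OP6 → 0
Peak is 2, at 7am (OP1, OP2).

2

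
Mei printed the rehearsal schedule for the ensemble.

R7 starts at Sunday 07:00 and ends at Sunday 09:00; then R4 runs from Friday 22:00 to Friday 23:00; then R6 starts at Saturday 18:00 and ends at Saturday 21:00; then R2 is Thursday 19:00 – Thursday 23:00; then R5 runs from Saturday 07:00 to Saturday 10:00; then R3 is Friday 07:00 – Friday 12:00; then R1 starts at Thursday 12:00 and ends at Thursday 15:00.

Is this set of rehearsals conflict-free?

Sorted by start: R1, R2, R3, R4, R5, R6, R7.
R2 starts after R1 ends; R1 is clear from here.
R3 starts after R2 ends; R2 is clear from here.
R4 starts after R3 ends; R3 is clear from here.
R5 starts after R4 ends; R4 is clear from here.
R6 starts after R5 ends; R5 is clear from here.
R7 starts after R6 ends.
Every pair is clear; the schedule has no overlaps.

Yes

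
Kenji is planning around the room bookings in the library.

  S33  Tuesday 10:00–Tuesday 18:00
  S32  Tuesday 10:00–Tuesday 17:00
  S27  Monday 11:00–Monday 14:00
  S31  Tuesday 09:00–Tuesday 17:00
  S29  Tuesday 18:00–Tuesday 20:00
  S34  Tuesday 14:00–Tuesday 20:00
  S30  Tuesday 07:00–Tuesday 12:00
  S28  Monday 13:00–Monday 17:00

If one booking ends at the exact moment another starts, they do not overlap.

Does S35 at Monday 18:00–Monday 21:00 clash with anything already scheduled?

S27: ends Monday 14:00 at or before S35 starts Monday 18:00 → clear.
S28: ends Monday 17:00 at or before S35 starts Monday 18:00 → clear.
S30: starts Tuesday 07:00 at or after S35 ends Monday 21:00 → clear.
S31: starts Tuesday 09:00 at or after S35 ends Monday 21:00 → clear.
S32: starts Tuesday 10:00 at or after S35 ends Monday 21:00 → clear.
S33: starts Tuesday 10:00 at or after S35 ends Monday 21:00 → clear.
S34: starts Tuesday 14:00 at or after S35 ends Monday 21:00 → clear.
S29: starts Tuesday 18:00 at or after S35 ends Monday 21:00 → clear.

No — it doesn't clash with anything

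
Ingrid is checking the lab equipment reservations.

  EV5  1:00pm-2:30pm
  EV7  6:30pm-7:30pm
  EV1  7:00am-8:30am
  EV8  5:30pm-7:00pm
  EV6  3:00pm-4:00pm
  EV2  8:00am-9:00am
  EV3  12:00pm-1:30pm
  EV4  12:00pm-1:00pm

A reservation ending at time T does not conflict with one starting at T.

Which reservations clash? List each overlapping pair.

EV1 & EV2, EV3 & EV4, EV3 & EV5, EV7 & EV8

Sorted by start: EV1, EV2, EV3, EV4, EV5, EV6, EV8, EV7.
EV2 starts before EV1 ends → EV1 and EV2 overlap.
EV3 starts after EV1 ends, so EV1 has no further overlaps.
EV3 starts after EV2 ends, so EV2 has no further overlaps.
EV4 starts before EV3 ends → EV3 and EV4 overlap.
EV5 starts before EV3 ends → EV3 and EV5 overlap.
EV6 starts after EV3 ends, so EV3 has no further overlaps.
EV5 starts exactly when EV4 ends (back-to-back, no overlap), so EV4 has no further overlaps.
EV6 starts after EV5 ends, so EV5 has no further overlaps.
EV8 starts after EV6 ends, so EV6 has no further overlaps.
EV7 starts before EV8 ends → EV8 and EV7 overlap.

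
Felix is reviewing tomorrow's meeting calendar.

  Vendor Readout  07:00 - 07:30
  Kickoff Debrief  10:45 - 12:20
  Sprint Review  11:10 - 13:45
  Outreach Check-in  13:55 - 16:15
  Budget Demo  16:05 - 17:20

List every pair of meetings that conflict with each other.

Budget Demo & Outreach Check-in, Kickoff Debrief & Sprint Review

Check each pair: they overlap iff neither finishes before the other starts.
Sorted by start: Vendor Readout, Kickoff Debrief, Sprint Review, Outreach Check-in, Budget Demo.
Kickoff Debrief starts after Vendor Readout ends, so Vendor Readout has no further overlaps.
Sprint Review starts before Kickoff Debrief ends → Kickoff Debrief and Sprint Review overlap.
Outreach Check-in starts after Kickoff Debrief ends, so Kickoff Debrief has no further overlaps.
Outreach Check-in starts after Sprint Review ends, so Sprint Review has no further overlaps.
Budget Demo starts before Outreach Check-in ends → Outreach Check-in and Budget Demo overlap.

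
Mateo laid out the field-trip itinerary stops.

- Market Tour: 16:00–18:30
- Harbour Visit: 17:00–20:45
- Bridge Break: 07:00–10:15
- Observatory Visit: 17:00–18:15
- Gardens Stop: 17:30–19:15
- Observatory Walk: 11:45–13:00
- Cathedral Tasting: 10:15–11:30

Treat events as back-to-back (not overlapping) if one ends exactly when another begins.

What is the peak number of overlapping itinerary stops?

Sort all start/end points and keep a running count:
07:00 start Bridge Break → 1
10:15 end Bridge Break → 0
10:15 start Cathedral Tasting → 1
11:30 end Cathedral Tasting → 0
11:45 start Observatory Walk → 1
13:00 end Observatory Walk → 0
16:00 start Market Tour → 1
17:00 start Harbour Visit → 2
17:00 start Observatory Visit → 3
17:30 start Gardens Stop → 4
18:15 end Observatory Visit → 3
18:30 end Market Tour → 2
19:15 end Gardens Stop → 1
20:45 end Harbour Visit → 0
Peak is 4, at 17:30 (Gardens Stop, Harbour Visit, Market Tour, Observatory Visit).

4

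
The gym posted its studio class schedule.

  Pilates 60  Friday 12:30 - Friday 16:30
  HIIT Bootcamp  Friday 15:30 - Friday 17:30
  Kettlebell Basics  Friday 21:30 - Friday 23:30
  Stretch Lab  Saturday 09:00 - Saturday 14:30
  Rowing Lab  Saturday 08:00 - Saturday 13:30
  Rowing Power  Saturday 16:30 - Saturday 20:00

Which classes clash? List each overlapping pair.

HIIT Bootcamp & Pilates 60, Rowing Lab & Stretch Lab

Sorted by start: Pilates 60, HIIT Bootcamp, Kettlebell Basics, Rowing Lab, Stretch Lab, Rowing Power.
HIIT Bootcamp starts before Pilates 60 ends → Pilates 60 and HIIT Bootcamp overlap.
Kettlebell Basics starts after Pilates 60 ends — done with Pilates 60.
Kettlebell Basics starts after HIIT Bootcamp ends — done with HIIT Bootcamp.
Rowing Lab starts after Kettlebell Basics ends — done with Kettlebell Basics.
Stretch Lab starts before Rowing Lab ends → Rowing Lab and Stretch Lab overlap.
Rowing Power starts after Rowing Lab ends.
Rowing Power starts after Stretch Lab ends.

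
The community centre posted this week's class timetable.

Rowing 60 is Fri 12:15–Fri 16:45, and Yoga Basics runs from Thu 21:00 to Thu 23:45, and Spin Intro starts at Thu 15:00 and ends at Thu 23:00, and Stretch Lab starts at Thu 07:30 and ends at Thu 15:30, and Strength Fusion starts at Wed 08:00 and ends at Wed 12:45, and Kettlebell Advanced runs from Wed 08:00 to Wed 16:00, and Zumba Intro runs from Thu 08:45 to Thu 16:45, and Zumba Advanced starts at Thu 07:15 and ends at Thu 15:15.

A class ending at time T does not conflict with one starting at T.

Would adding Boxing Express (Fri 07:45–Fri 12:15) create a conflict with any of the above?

No — it doesn't clash with anything

Strength Fusion: ends Wed 12:45 at or before Boxing Express starts Fri 07:45 → clear.
Kettlebell Advanced: ends Wed 16:00 at or before Boxing Express starts Fri 07:45 → clear.
Zumba Advanced: ends Thu 15:15 at or before Boxing Express starts Fri 07:45 → clear.
Stretch Lab: ends Thu 15:30 at or before Boxing Express starts Fri 07:45 → clear.
Zumba Intro: ends Thu 16:45 at or before Boxing Express starts Fri 07:45 → clear.
Spin Intro: ends Thu 23:00 at or before Boxing Express starts Fri 07:45 → clear.
Yoga Basics: ends Thu 23:45 at or before Boxing Express starts Fri 07:45 → clear.
Rowing 60: starts Fri 12:15 at or after Boxing Express ends Fri 12:15 → clear.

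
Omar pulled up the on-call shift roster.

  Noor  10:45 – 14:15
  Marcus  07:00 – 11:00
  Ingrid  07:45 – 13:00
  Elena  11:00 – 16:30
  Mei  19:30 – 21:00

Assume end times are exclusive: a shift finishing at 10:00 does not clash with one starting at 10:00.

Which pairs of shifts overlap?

Elena & Ingrid, Elena & Noor, Ingrid & Marcus, Ingrid & Noor, Marcus & Noor

Two intervals overlap when each starts before the other ends.
Sorted by start: Marcus, Ingrid, Noor, Elena, Mei.
Ingrid starts before Marcus ends → Marcus and Ingrid overlap.
Noor starts before Marcus ends → Marcus and Noor overlap.
Elena starts exactly when Marcus ends (back-to-back, no overlap) — done with Marcus.
Noor starts before Ingrid ends → Ingrid and Noor overlap.
Elena starts before Ingrid ends → Ingrid and Elena overlap.
Mei starts after Ingrid ends.
Elena starts before Noor ends → Noor and Elena overlap.
Mei starts after Noor ends.
Mei starts after Elena ends.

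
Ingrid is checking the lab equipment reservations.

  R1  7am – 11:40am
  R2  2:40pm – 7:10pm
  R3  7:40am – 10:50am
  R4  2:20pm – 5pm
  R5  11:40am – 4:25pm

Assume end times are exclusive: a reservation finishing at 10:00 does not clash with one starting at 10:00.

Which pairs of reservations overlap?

Sorted by start: R1, R3, R5, R4, R2.
R3 starts before R1 ends → R1 and R3 overlap.
R5 starts exactly when R1 ends (back-to-back, no overlap), so R1 has no further overlaps.
R5 starts after R3 ends, so R3 has no further overlaps.
R4 starts before R5 ends → R5 and R4 overlap.
R2 starts before R5 ends → R5 and R2 overlap.
R2 starts before R4 ends → R4 and R2 overlap.

R1 & R3, R2 & R4, R2 & R5, R4 & R5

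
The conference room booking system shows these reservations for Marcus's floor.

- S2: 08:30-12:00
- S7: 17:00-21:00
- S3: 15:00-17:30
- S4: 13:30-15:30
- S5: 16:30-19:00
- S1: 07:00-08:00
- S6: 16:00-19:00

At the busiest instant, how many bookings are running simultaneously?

Sweep the timeline, counting +1 at each start and −1 at each end (ends before starts at a tie):
07:00 start S1 → 1
08:00 end S1 → 0
08:30 start S2 → 1
12:00 end S2 → 0
13:30 start S4 → 1
15:00 start S3 → 2
15:30 end S4 → 1
16:00 start S6 → 2
16:30 start S5 → 3
17:00 start S7 → 4
17:30 end S3 → 3
19:00 end S5 → 2
19:00 end S6 → 1
21:00 end S7 → 0
Peak is 4, at 17:00 (S3, S5, S6, S7).

4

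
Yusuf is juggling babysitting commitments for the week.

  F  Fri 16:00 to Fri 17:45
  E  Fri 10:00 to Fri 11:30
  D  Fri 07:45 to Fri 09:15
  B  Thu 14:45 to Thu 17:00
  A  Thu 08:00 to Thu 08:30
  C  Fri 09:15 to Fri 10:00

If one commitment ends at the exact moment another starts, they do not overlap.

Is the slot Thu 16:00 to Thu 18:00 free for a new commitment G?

A: ends Thu 08:30 at or before G starts Thu 16:00 → clear.
B: starts Thu 14:45 before G ends Thu 18:00, and ends Thu 17:00 after G starts Thu 16:00 → overlap.
D: starts Fri 07:45 at or after G ends Thu 18:00 → clear.
C: starts Fri 09:15 at or after G ends Thu 18:00 → clear.
E: starts Fri 10:00 at or after G ends Thu 18:00 → clear.
F: starts Fri 16:00 at or after G ends Thu 18:00 → clear.
G overlaps B.

No — it overlaps B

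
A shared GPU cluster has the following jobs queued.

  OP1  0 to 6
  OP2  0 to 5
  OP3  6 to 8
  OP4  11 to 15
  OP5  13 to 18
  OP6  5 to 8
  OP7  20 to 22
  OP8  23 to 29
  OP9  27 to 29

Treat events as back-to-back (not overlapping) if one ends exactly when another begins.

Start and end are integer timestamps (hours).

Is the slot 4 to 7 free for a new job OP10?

No — it overlaps OP1, OP2, OP3, OP6

OP1: starts 0 before OP10 ends 7, and ends 6 after OP10 starts 4 → overlap.
OP2: starts 0 before OP10 ends 7, and ends 5 after OP10 starts 4 → overlap.
OP6: starts 5 before OP10 ends 7, and ends 8 after OP10 starts 4 → overlap.
OP3: starts 6 before OP10 ends 7, and ends 8 after OP10 starts 4 → overlap.
OP4: starts 11 at or after OP10 ends 7 → clear.
OP5: starts 13 at or after OP10 ends 7 → clear.
OP7: starts 20 at or after OP10 ends 7 → clear.
OP8: starts 23 at or after OP10 ends 7 → clear.
OP9: starts 27 at or after OP10 ends 7 → clear.
OP10 overlaps OP1, OP2, OP3, OP6.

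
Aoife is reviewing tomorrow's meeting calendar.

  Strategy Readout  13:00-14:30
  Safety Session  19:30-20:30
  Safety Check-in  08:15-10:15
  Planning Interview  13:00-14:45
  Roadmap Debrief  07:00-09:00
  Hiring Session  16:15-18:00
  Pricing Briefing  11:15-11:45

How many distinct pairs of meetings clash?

2

Sorted by start: Roadmap Debrief, Safety Check-in, Pricing Briefing, Planning Interview, Strategy Readout, Hiring Session, Safety Session.
Safety Check-in starts before Roadmap Debrief ends → Roadmap Debrief and Safety Check-in overlap.
Pricing Briefing starts after Roadmap Debrief ends, so Roadmap Debrief has no further overlaps.
Pricing Briefing starts after Safety Check-in ends, so Safety Check-in has no further overlaps.
Planning Interview starts after Pricing Briefing ends, so Pricing Briefing has no further overlaps.
Strategy Readout starts before Planning Interview ends → Planning Interview and Strategy Readout overlap.
Hiring Session starts after Planning Interview ends, so Planning Interview has no further overlaps.
Hiring Session starts after Strategy Readout ends, so Strategy Readout has no further overlaps.
Safety Session starts after Hiring Session ends.
Overlapping pairs: Planning Interview & Strategy Readout, Roadmap Debrief & Safety Check-in — 2 in total.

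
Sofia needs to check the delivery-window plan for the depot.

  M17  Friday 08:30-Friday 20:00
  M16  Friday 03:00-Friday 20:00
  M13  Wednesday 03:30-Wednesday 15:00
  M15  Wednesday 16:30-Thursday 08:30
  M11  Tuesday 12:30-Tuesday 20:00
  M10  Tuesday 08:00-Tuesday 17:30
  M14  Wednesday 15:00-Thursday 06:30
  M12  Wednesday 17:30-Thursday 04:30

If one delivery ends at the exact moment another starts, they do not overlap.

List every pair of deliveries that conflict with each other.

Sorted by start: M10, M11, M13, M14, M15, M12, M16, M17.
M11 starts before M10 ends → M10 and M11 overlap.
M13 starts after M10 ends, so M10 has no further overlaps.
M13 starts after M11 ends, so M11 has no further overlaps.
M14 starts exactly when M13 ends (back-to-back, no overlap), so M13 has no further overlaps.
M15 starts before M14 ends → M14 and M15 overlap.
M12 starts before M14 ends → M14 and M12 overlap.
M16 starts after M14 ends, so M14 has no further overlaps.
M12 starts before M15 ends → M15 and M12 overlap.
M16 starts after M15 ends, so M15 has no further overlaps.
M16 starts after M12 ends, so M12 has no further overlaps.
M17 starts before M16 ends → M16 and M17 overlap.

M10 & M11, M12 & M14, M12 & M15, M14 & M15, M16 & M17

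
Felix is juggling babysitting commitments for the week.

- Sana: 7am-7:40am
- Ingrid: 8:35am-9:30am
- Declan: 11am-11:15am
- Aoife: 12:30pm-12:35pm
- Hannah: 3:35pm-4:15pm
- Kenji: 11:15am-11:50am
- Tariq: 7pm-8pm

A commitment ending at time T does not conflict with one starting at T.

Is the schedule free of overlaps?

Yes

Sorted by start: Sana, Ingrid, Declan, Kenji, Aoife, Hannah, Tariq.
Ingrid starts after Sana ends — done with Sana.
Declan starts after Ingrid ends — done with Ingrid.
Kenji starts exactly when Declan ends (back-to-back, no overlap) — done with Declan.
Aoife starts after Kenji ends — done with Kenji.
Hannah starts after Aoife ends — done with Aoife.
Tariq starts after Hannah ends.
Every pair is clear; the schedule has no overlaps.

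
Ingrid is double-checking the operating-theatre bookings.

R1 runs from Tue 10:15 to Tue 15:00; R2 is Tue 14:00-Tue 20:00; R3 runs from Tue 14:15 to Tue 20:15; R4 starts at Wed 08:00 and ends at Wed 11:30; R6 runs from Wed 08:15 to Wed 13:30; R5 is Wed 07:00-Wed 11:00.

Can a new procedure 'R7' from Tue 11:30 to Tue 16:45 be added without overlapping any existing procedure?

R1: starts Tue 10:15 before R7 ends Tue 16:45, and ends Tue 15:00 after R7 starts Tue 11:30 → overlap.
R2: starts Tue 14:00 before R7 ends Tue 16:45, and ends Tue 20:00 after R7 starts Tue 11:30 → overlap.
R3: starts Tue 14:15 before R7 ends Tue 16:45, and ends Tue 20:15 after R7 starts Tue 11:30 → overlap.
R5: starts Wed 07:00 at or after R7 ends Tue 16:45 → clear.
R4: starts Wed 08:00 at or after R7 ends Tue 16:45 → clear.
R6: starts Wed 08:15 at or after R7 ends Tue 16:45 → clear.
R7 overlaps R1, R2, R3.

No — it overlaps R1, R2, R3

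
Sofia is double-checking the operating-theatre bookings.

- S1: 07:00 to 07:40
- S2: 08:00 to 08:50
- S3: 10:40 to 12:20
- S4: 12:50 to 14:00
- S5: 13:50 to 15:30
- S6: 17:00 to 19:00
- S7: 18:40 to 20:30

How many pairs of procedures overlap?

Two intervals overlap when each starts before the other ends.
Sorted by start: S1, S2, S3, S4, S5, S6, S7.
S2 starts after S1 ends, so S1 has no further overlaps.
S3 starts after S2 ends, so S2 has no further overlaps.
S4 starts after S3 ends, so S3 has no further overlaps.
S5 starts before S4 ends → S4 and S5 overlap.
S6 starts after S4 ends, so S4 has no further overlaps.
S6 starts after S5 ends, so S5 has no further overlaps.
S7 starts before S6 ends → S6 and S7 overlap.
Overlapping pairs: S4 & S5, S6 & S7 — 2 in total.

2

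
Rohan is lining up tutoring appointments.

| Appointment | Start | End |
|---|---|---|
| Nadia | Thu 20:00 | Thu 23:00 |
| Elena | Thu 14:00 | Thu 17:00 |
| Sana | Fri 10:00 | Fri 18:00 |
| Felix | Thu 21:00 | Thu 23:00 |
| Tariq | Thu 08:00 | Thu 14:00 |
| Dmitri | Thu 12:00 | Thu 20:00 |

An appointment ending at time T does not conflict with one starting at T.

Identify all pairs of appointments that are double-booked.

Dmitri & Elena, Dmitri & Tariq, Felix & Nadia

Check each pair: they overlap iff neither finishes before the other starts.
Sorted by start: Tariq, Dmitri, Elena, Nadia, Felix, Sana.
Dmitri starts before Tariq ends → Tariq and Dmitri overlap.
Elena starts exactly when Tariq ends (back-to-back, no overlap), so Tariq has no further overlaps.
Elena starts before Dmitri ends → Dmitri and Elena overlap.
Nadia starts exactly when Dmitri ends (back-to-back, no overlap), so Dmitri has no further overlaps.
Nadia starts after Elena ends, so Elena has no further overlaps.
Felix starts before Nadia ends → Nadia and Felix overlap.
Sana starts after Nadia ends.
Sana starts after Felix ends.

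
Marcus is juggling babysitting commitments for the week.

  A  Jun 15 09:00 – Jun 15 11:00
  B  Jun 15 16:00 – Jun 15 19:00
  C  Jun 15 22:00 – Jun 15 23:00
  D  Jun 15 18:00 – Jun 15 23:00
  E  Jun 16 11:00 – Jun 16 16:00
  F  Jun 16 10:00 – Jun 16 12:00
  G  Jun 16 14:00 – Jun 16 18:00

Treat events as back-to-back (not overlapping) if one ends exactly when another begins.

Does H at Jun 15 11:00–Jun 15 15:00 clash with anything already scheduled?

A: ends Jun 15 11:00 at or before H starts Jun 15 11:00 → clear.
B: starts Jun 15 16:00 at or after H ends Jun 15 15:00 → clear.
D: starts Jun 15 18:00 at or after H ends Jun 15 15:00 → clear.
C: starts Jun 15 22:00 at or after H ends Jun 15 15:00 → clear.
F: starts Jun 16 10:00 at or after H ends Jun 15 15:00 → clear.
E: starts Jun 16 11:00 at or after H ends Jun 15 15:00 → clear.
G: starts Jun 16 14:00 at or after H ends Jun 15 15:00 → clear.

No — it doesn't clash with anything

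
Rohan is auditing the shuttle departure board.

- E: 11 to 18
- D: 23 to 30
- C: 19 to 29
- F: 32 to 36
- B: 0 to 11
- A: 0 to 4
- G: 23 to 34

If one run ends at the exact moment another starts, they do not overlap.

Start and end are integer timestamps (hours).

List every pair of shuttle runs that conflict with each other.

A & B, C & D, C & G, D & G, F & G

Check each pair: they overlap iff neither finishes before the other starts.
Sorted by start: A, B, E, C, D, G, F.
B starts before A ends → A and B overlap.
E starts after A ends, so nothing later overlaps A either.
E starts exactly when B ends (back-to-back, no overlap), so nothing later overlaps B either.
C starts after E ends, so nothing later overlaps E either.
D starts before C ends → C and D overlap.
G starts before C ends → C and G overlap.
F starts after C ends.
G starts before D ends → D and G overlap.
F starts after D ends.
F starts before G ends → G and F overlap.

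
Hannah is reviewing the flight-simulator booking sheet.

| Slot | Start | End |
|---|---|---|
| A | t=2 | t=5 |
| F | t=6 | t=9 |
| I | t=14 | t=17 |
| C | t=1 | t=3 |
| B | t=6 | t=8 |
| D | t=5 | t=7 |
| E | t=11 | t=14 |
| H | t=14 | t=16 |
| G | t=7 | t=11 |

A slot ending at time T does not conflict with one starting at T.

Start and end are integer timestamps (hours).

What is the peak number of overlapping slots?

Sort all start/end points and keep a running count:
t=1 start C → 1
t=2 start A → 2
t=3 end C → 1
t=5 end A → 0
t=5 start D → 1
t=6 start B → 2
t=6 start F → 3
t=7 end D → 2
t=7 start G → 3
t=8 end B → 2
t=9 end F → 1
t=11 end G → 0
t=11 start E → 1
t=14 end E → 0
t=14 start H → 1
t=14 start I → 2
t=16 end H → 1
t=17 end I → 0
Peak is 3, at t=6 (B, D, F).

3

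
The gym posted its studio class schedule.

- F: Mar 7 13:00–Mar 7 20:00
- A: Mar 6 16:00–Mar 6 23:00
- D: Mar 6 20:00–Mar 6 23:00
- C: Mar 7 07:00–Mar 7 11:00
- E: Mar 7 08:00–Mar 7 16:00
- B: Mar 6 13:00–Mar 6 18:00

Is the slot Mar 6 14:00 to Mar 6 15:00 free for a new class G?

B: starts Mar 6 13:00 before G ends Mar 6 15:00, and ends Mar 6 18:00 after G starts Mar 6 14:00 → overlap.
A: starts Mar 6 16:00 at or after G ends Mar 6 15:00 → clear.
D: starts Mar 6 20:00 at or after G ends Mar 6 15:00 → clear.
C: starts Mar 7 07:00 at or after G ends Mar 6 15:00 → clear.
E: starts Mar 7 08:00 at or after G ends Mar 6 15:00 → clear.
F: starts Mar 7 13:00 at or after G ends Mar 6 15:00 → clear.
G overlaps B.

No — it overlaps B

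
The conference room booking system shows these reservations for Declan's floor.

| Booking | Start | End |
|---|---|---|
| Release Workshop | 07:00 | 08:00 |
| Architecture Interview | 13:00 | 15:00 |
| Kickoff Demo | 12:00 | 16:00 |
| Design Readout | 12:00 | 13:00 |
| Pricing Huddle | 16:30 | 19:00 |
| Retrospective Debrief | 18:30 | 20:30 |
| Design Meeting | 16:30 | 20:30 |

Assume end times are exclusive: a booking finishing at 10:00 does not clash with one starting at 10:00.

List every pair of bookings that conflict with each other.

Sorted by start: Release Workshop, Kickoff Demo, Design Readout, Architecture Interview, Pricing Huddle, Design Meeting, Retrospective Debrief.
Kickoff Demo starts after Release Workshop ends; Release Workshop is clear from here.
Design Readout starts before Kickoff Demo ends → Kickoff Demo and Design Readout overlap.
Architecture Interview starts before Kickoff Demo ends → Kickoff Demo and Architecture Interview overlap.
Pricing Huddle starts after Kickoff Demo ends; Kickoff Demo is clear from here.
Architecture Interview starts exactly when Design Readout ends (back-to-back, no overlap); Design Readout is clear from here.
Pricing Huddle starts after Architecture Interview ends; Architecture Interview is clear from here.
Design Meeting starts before Pricing Huddle ends → Pricing Huddle and Design Meeting overlap.
Retrospective Debrief starts before Pricing Huddle ends → Pricing Huddle and Retrospective Debrief overlap.
Retrospective Debrief starts before Design Meeting ends → Design Meeting and Retrospective Debrief overlap.

Architecture Interview & Kickoff Demo, Design Meeting & Pricing Huddle, Design Meeting & Retrospective Debrief, Design Readout & Kickoff Demo, Pricing Huddle & Retrospective Debrief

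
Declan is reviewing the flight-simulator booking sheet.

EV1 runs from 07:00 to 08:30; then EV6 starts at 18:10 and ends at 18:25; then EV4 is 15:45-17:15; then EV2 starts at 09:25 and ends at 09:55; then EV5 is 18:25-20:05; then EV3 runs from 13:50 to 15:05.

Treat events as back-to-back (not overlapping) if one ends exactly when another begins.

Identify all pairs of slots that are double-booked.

no overlapping pairs

Sorted by start: EV1, EV2, EV3, EV4, EV6, EV5.
EV2 starts after EV1 ends — done with EV1.
EV3 starts after EV2 ends — done with EV2.
EV4 starts after EV3 ends — done with EV3.
EV6 starts after EV4 ends — done with EV4.
EV5 starts exactly when EV6 ends (back-to-back, no overlap).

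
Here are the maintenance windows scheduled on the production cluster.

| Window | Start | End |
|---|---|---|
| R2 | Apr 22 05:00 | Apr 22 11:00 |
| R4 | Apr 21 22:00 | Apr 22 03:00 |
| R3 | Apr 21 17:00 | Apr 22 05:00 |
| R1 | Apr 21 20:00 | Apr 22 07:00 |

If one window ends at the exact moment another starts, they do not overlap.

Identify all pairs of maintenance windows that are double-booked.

Sorted by start: R3, R1, R4, R2.
R1 starts before R3 ends → R3 and R1 overlap.
R4 starts before R3 ends → R3 and R4 overlap.
R2 starts exactly when R3 ends (back-to-back, no overlap).
R4 starts before R1 ends → R1 and R4 overlap.
R2 starts before R1 ends → R1 and R2 overlap.
R2 starts after R4 ends.

R1 & R2, R1 & R3, R1 & R4, R3 & R4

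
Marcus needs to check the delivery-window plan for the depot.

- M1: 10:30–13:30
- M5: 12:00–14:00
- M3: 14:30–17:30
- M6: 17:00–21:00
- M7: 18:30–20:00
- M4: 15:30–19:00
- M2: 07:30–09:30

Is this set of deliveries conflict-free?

No

Check each pair: they overlap iff neither finishes before the other starts.
Sorted by start: M2, M1, M5, M3, M4, M6, M7.
M1 starts after M2 ends, so nothing later overlaps M2 either.
M5 starts before M1 ends → M1 and M5 overlap.
That's a conflict, so the schedule is not conflict-free.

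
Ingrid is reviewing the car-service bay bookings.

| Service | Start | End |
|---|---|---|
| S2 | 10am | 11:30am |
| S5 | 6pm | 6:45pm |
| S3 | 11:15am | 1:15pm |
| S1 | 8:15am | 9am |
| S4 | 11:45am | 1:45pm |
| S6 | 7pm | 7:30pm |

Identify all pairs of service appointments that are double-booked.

Sorted by start: S1, S2, S3, S4, S5, S6.
S2 starts after S1 ends, so S1 has no further overlaps.
S3 starts before S2 ends → S2 and S3 overlap.
S4 starts after S2 ends, so S2 has no further overlaps.
S4 starts before S3 ends → S3 and S4 overlap.
S5 starts after S3 ends, so S3 has no further overlaps.
S5 starts after S4 ends, so S4 has no further overlaps.
S6 starts after S5 ends.

S2 & S3, S3 & S4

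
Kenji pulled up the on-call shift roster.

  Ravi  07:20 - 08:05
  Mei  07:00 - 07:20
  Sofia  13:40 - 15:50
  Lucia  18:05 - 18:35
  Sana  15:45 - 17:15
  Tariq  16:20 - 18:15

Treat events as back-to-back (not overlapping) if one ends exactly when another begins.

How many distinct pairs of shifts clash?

3

Sorted by start: Mei, Ravi, Sofia, Sana, Tariq, Lucia.
Ravi starts exactly when Mei ends (back-to-back, no overlap), so Mei has no further overlaps.
Sofia starts after Ravi ends, so Ravi has no further overlaps.
Sana starts before Sofia ends → Sofia and Sana overlap.
Tariq starts after Sofia ends, so Sofia has no further overlaps.
Tariq starts before Sana ends → Sana and Tariq overlap.
Lucia starts after Sana ends.
Lucia starts before Tariq ends → Tariq and Lucia overlap.
Overlapping pairs: Lucia & Tariq, Sana & Sofia, Sana & Tariq — 3 in total.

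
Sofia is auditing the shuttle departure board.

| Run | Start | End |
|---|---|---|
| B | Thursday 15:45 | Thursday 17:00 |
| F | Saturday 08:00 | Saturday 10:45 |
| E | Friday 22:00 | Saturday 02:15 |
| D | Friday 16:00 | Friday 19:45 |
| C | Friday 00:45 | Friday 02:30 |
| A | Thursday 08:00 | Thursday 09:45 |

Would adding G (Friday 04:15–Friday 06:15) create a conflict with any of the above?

A: ends Thursday 09:45 at or before G starts Friday 04:15 → clear.
B: ends Thursday 17:00 at or before G starts Friday 04:15 → clear.
C: ends Friday 02:30 at or before G starts Friday 04:15 → clear.
D: starts Friday 16:00 at or after G ends Friday 06:15 → clear.
E: starts Friday 22:00 at or after G ends Friday 06:15 → clear.
F: starts Saturday 08:00 at or after G ends Friday 06:15 → clear.

No — it doesn't clash with anything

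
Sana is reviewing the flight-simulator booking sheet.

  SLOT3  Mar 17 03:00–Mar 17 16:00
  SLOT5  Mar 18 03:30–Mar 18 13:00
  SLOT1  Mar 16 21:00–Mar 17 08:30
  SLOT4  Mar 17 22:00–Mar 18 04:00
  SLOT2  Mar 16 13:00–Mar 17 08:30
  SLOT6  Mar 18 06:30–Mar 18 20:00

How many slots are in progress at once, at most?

3

Sort all start/end points and keep a running count:
Mar 16 13:00 start SLOT2 → 1
Mar 16 21:00 start SLOT1 → 2
Mar 17 03:00 start SLOT3 → 3
Mar 17 08:30 end SLOT1 → 2
Mar 17 08:30 end SLOT2 → 1
Mar 17 16:00 end SLOT3 → 0
Mar 17 22:00 start SLOT4 → 1
Mar 18 03:30 start SLOT5 → 2
Mar 18 04:00 end SLOT4 → 1
Mar 18 06:30 start SLOT6 → 2
Mar 18 13:00 end SLOT5 → 1
Mar 18 20:00 end SLOT6 → 0
Peak is 3, at Mar 17 03:00 (SLOT1, SLOT2, SLOT3).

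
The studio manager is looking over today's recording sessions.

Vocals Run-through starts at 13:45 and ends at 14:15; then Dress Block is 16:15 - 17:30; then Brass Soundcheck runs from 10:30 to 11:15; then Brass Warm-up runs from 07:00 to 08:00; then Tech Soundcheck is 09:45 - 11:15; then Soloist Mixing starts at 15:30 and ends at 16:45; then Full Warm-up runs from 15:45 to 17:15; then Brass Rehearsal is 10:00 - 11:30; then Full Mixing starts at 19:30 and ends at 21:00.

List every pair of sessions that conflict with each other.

Brass Rehearsal & Brass Soundcheck, Brass Rehearsal & Tech Soundcheck, Brass Soundcheck & Tech Soundcheck, Dress Block & Full Warm-up, Dress Block & Soloist Mixing, Full Warm-up & Soloist Mixing

Two intervals overlap when each starts before the other ends.
Sorted by start: Brass Warm-up, Tech Soundcheck, Brass Rehearsal, Brass Soundcheck, Vocals Run-through, Soloist Mixing, Full Warm-up, Dress Block, Full Mixing.
Tech Soundcheck starts after Brass Warm-up ends — done with Brass Warm-up.
Brass Rehearsal starts before Tech Soundcheck ends → Tech Soundcheck and Brass Rehearsal overlap.
Brass Soundcheck starts before Tech Soundcheck ends → Tech Soundcheck and Brass Soundcheck overlap.
Vocals Run-through starts after Tech Soundcheck ends — done with Tech Soundcheck.
Brass Soundcheck starts before Brass Rehearsal ends → Brass Rehearsal and Brass Soundcheck overlap.
Vocals Run-through starts after Brass Rehearsal ends — done with Brass Rehearsal.
Vocals Run-through starts after Brass Soundcheck ends — done with Brass Soundcheck.
Soloist Mixing starts after Vocals Run-through ends — done with Vocals Run-through.
Full Warm-up starts before Soloist Mixing ends → Soloist Mixing and Full Warm-up overlap.
Dress Block starts before Soloist Mixing ends → Soloist Mixing and Dress Block overlap.
Full Mixing starts after Soloist Mixing ends.
Dress Block starts before Full Warm-up ends → Full Warm-up and Dress Block overlap.
Full Mixing starts after Full Warm-up ends.
Full Mixing starts after Dress Block ends.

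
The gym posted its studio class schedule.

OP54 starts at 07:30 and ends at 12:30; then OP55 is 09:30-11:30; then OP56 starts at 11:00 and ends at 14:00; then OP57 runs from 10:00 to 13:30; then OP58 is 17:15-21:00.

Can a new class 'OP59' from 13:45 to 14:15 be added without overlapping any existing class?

No — it overlaps OP56

OP54: ends 12:30 at or before OP59 starts 13:45 → clear.
OP55: ends 11:30 at or before OP59 starts 13:45 → clear.
OP57: ends 13:30 at or before OP59 starts 13:45 → clear.
OP56: starts 11:00 before OP59 ends 14:15, and ends 14:00 after OP59 starts 13:45 → overlap.
OP58: starts 17:15 at or after OP59 ends 14:15 → clear.
OP59 overlaps OP56.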